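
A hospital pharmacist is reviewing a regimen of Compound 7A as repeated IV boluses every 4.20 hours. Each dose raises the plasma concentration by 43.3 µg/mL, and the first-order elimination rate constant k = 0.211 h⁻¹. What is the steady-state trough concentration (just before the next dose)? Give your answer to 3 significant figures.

30.4 µg/mL

Fraction remaining after one interval: e^(−kτ) = e^(−0.2110 × 4.20) = 0.4122
R = 1 / (1 − 0.4122) = 1.701
Css,max = 43.3 × 1.701 = 73.67 µg/mL
Css,min = Css,max × e^(−kτ) = 73.67 × 0.4122 ≈ 30.4 µg/mL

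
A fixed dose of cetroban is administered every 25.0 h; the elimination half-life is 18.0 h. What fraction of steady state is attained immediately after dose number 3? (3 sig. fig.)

0.944

k = ln 2 / 18.0 = 0.03851 h⁻¹
f_n = 1 − e^(−nkτ) = 1 − e^(−3 × 0.03851 × 25.0) = 1 − e^(−2.888) = 1 − 0.05568 ≈ 0.944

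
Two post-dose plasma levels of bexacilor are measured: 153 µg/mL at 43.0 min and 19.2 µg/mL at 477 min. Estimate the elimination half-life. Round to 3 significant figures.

k = ln(C₁/C₂) / (t₂ − t₁) = ln(153/19.2) / (477 − 43.0)
  = 2.076 / 434.0 = 0.004782 min⁻¹
t½ = ln 2 / k = ln 2 / 0.004782 ≈ 145 minutes

145 minutes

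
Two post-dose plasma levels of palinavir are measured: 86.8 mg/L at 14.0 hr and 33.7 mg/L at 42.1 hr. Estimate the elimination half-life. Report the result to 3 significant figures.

20.6 hours

k = ln(C₁/C₂) / (t₂ − t₁) = ln(86.8/33.7) / (42.1 − 14.0)
  = 0.9461 / 28.10 = 0.03367 hr⁻¹
t½ = ln 2 / k = ln 2 / 0.03367 ≈ 20.6 hours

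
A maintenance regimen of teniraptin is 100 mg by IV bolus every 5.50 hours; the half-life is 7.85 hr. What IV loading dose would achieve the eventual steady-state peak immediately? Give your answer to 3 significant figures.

k = ln 2 / 7.85 = 0.08830 hr⁻¹
Accumulation ratio R = 1 / (1 − e^(−kτ)) = 1 / (1 − e^(−0.08830×5.50)) = 1 / (1 − 0.6153) = 2.599
Loading dose = maintenance dose × R = 100 × 2.599 ≈ 260 mg

260 mg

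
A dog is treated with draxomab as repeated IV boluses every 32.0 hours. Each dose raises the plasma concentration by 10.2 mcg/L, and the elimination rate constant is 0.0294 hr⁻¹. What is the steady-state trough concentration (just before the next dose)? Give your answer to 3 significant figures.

6.53 mcg/L

Fraction remaining after one interval: e^(−kτ) = e^(−0.02940 × 32.0) = 0.3903
R = 1 / (1 − 0.3903) = 1.640
Css,max = 10.2 × 1.640 = 16.73 mcg/L
Css,min = Css,max × e^(−kτ) = 16.73 × 0.3903 ≈ 6.53 mcg/L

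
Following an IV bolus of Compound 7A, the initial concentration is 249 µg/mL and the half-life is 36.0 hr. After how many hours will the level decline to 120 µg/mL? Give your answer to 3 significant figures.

k = ln 2 / 36.0 = 0.01925 hr⁻¹
C(t) = C₀ e^(−kt)  ⇒  t = ln(C₀/C) / k
t = ln(249/120) / 0.01925 = 0.7300 / 0.01925 ≈ 37.9 hours

37.9 hours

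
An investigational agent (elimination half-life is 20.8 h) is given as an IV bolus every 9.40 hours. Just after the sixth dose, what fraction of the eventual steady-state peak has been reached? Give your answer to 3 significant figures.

k = ln 2 / 20.8 = 0.03332 h⁻¹
f_n = 1 − e^(−nkτ) = 1 − e^(−6 × 0.03332 × 9.40) = 1 − e^(−1.879) = 1 − 0.1527 ≈ 0.847

0.847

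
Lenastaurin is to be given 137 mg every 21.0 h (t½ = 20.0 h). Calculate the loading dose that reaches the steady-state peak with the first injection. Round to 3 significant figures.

265 mg

k = ln 2 / 20.0 = 0.03466 h⁻¹
Accumulation ratio R = 1 / (1 − e^(−kτ)) = 1 / (1 − e^(−0.03466×21.0)) = 1 / (1 − 0.4830) = 1.934
Loading dose = maintenance dose × R = 137 × 1.934 ≈ 265 mg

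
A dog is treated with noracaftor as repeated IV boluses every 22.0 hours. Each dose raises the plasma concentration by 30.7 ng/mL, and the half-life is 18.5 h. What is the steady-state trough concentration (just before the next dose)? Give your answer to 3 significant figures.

k = ln 2 / 18.5 = 0.03747 h⁻¹
Fraction remaining after one interval: e^(−kτ) = e^(−0.03747 × 22.0) = 0.4385
R = 1 / (1 − 0.4385) = 1.781
Css,max = 30.7 × 1.781 = 54.68 ng/mL
Css,min = Css,max × e^(−kτ) = 54.68 × 0.4385 ≈ 24.0 ng/mL

24.0 ng/mL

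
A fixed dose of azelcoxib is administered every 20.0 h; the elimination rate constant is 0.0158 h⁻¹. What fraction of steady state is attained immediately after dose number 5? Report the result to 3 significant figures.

f_n = 1 − e^(−nkτ) = 1 − e^(−5 × 0.01580 × 20.0) = 1 − e^(−1.580) = 1 − 0.2060 ≈ 0.794

0.794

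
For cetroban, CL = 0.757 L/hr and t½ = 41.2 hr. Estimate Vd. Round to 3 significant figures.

45.0 L

k = ln 2 / t½ = ln 2 / 41.2 = 0.01682 hr⁻¹
V = CL / k = 0.757 / 0.01682 ≈ 45.0 L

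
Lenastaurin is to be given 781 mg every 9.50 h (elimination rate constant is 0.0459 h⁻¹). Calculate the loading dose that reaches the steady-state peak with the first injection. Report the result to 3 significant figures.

2210 mg

Accumulation ratio R = 1 / (1 − e^(−kτ)) = 1 / (1 − e^(−0.04590×9.50)) = 1 / (1 − 0.6466) = 2.830
Loading dose = maintenance dose × R = 781 × 2.830 ≈ 2210 mg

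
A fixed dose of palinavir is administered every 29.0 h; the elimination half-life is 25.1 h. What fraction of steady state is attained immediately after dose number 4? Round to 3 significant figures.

k = ln 2 / 25.1 = 0.02762 h⁻¹
f_n = 1 − e^(−nkτ) = 1 − e^(−4 × 0.02762 × 29.0) = 1 − e^(−3.203) = 1 − 0.04062 ≈ 0.959

0.959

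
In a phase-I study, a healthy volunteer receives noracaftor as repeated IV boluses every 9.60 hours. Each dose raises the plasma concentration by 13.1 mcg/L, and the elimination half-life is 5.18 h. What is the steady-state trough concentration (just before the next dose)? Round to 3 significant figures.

5.01 mcg/L

k = ln 2 / 5.18 = 0.1338 h⁻¹
Fraction remaining after one interval: e^(−kτ) = e^(−0.1338 × 9.60) = 0.2768
R = 1 / (1 − 0.2768) = 1.383
Css,max = 13.1 × 1.383 = 18.11 mcg/L
Css,min = Css,max × e^(−kτ) = 18.11 × 0.2768 ≈ 5.01 mcg/L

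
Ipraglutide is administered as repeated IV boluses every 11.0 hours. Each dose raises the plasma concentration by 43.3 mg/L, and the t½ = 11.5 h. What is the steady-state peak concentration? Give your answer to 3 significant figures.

k = ln 2 / 11.5 = 0.06027 h⁻¹
Fraction remaining after one interval: e^(−kτ) = e^(−0.06027 × 11.0) = 0.5153
R = 1 / (1 − 0.5153) = 2.063
Css,max = 43.3 × 2.063 ≈ 89.3 mg/L

89.3 mg/L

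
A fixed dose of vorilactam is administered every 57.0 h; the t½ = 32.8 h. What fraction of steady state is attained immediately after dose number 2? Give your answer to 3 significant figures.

0.910

k = ln 2 / 32.8 = 0.02113 h⁻¹
f_n = 1 − e^(−nkτ) = 1 − e^(−2 × 0.02113 × 57.0) = 1 − e^(−2.409) = 1 − 0.08990 ≈ 0.910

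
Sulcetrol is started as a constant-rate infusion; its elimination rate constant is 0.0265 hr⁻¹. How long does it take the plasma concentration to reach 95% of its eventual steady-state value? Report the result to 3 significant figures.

f = 1 − e^(−kt)  ⇒  t = −ln(1 − f) / k
t = −ln(1 − 0.95) / 0.02650 = 2.996 / 0.02650 ≈ 113 hours

113 hours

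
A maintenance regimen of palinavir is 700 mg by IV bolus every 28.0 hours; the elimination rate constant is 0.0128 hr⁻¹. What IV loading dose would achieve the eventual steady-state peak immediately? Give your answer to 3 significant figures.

Accumulation ratio R = 1 / (1 − e^(−kτ)) = 1 / (1 − e^(−0.01280×28.0)) = 1 / (1 − 0.6988) = 3.320
Loading dose = maintenance dose × R = 700 × 3.320 ≈ 2320 mg

2320 mg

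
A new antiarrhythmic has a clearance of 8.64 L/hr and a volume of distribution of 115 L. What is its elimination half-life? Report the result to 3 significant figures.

k = CL / V = 8.64 / 115 = 0.07513 hr⁻¹
t½ = ln 2 / k = ln 2 / 0.07513 ≈ 9.23 hours

9.23 hours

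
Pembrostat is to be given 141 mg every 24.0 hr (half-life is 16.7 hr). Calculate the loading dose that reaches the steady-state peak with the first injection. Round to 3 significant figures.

k = ln 2 / 16.7 = 0.04151 hr⁻¹
Accumulation ratio R = 1 / (1 − e^(−kτ)) = 1 / (1 − e^(−0.04151×24.0)) = 1 / (1 − 0.3693) = 1.586
Loading dose = maintenance dose × R = 141 × 1.586 ≈ 224 mg

224 mg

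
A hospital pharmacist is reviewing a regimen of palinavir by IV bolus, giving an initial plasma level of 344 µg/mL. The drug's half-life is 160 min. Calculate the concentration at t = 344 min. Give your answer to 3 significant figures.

k = ln 2 / 160 = 0.004332 min⁻¹
C(t) = C₀ e^(−kt) = 344 × e^(−0.004332 × 344) = 344 × e^(−1.490) = 344 × 0.2253 ≈ 77.5 µg/mL

77.5 µg/mL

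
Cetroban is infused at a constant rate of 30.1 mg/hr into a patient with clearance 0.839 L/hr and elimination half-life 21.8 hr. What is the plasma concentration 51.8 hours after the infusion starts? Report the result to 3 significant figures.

Css = rate / CL = 30.1 / 0.839 = 35.88 mg/L
k = ln 2 / 21.8 = 0.03180 hr⁻¹
C(t) = Css (1 − e^(−kt)) = 35.88 × (1 − e^(−1.647)) = 35.88 × 0.8074 ≈ 29.0 mg/L

29.0 mg/L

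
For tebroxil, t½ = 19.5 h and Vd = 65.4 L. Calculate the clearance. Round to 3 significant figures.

k = ln 2 / t½ = ln 2 / 19.5 = 0.03555 h⁻¹
CL = k · V = 0.03555 × 65.4 ≈ 2.32 L/h

2.32 L/h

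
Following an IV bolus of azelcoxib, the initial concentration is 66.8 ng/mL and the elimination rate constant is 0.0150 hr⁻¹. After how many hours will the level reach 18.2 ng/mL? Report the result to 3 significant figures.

86.7 hours

C(t) = C₀ e^(−kt)  ⇒  t = ln(C₀/C) / k
t = ln(66.8/18.2) / 0.01500 = 1.300 / 0.01500 ≈ 86.7 hours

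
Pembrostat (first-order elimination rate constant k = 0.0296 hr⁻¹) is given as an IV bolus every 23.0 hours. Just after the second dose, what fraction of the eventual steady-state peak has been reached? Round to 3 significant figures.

f_n = 1 − e^(−nkτ) = 1 − e^(−2 × 0.02960 × 23.0) = 1 − e^(−1.362) = 1 − 0.2563 ≈ 0.744

0.744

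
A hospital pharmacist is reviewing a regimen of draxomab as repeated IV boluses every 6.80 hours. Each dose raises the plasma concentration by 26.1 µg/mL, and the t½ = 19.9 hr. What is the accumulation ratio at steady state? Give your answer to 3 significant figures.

k = ln 2 / 19.9 = 0.03483 hr⁻¹
Fraction remaining after one interval: e^(−kτ) = e^(−0.03483 × 6.80) = 0.7891
R = 1 / (1 − 0.7891) = 1 / 0.2109 ≈ 4.74

4.74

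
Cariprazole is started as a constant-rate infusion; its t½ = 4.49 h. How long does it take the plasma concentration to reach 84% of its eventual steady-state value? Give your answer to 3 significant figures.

k = ln 2 / 4.49 = 0.1544 h⁻¹
f = 1 − e^(−kt)  ⇒  t = −ln(1 − f) / k
t = −ln(1 − 0.84) / 0.1544 = 1.833 / 0.1544 ≈ 11.9 hours

11.9 hours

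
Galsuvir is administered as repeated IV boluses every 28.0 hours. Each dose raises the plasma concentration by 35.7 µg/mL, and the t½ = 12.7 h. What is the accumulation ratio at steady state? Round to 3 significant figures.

k = ln 2 / 12.7 = 0.05458 h⁻¹
Fraction remaining after one interval: e^(−kτ) = e^(−0.05458 × 28.0) = 0.2169
R = 1 / (1 − 0.2169) = 1 / 0.7831 ≈ 1.28

1.28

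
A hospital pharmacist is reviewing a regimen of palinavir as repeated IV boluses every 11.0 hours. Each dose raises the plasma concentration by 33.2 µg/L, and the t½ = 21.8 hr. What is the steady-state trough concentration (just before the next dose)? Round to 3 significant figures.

79.3 µg/L

k = ln 2 / 21.8 = 0.03180 hr⁻¹
Fraction remaining after one interval: e^(−kτ) = e^(−0.03180 × 11.0) = 0.7049
R = 1 / (1 − 0.7049) = 3.388
Css,max = 33.2 × 3.388 = 112.5 µg/L
Css,min = Css,max × e^(−kτ) = 112.5 × 0.7049 ≈ 79.3 µg/L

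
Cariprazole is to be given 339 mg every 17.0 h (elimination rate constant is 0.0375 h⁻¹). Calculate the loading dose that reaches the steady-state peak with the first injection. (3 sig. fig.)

Accumulation ratio R = 1 / (1 − e^(−kτ)) = 1 / (1 − e^(−0.03750×17.0)) = 1 / (1 − 0.5286) = 2.121
Loading dose = maintenance dose × R = 339 × 2.121 ≈ 719 mg

719 mg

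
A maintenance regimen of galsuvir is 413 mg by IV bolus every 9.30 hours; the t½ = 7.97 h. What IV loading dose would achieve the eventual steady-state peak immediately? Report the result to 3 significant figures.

k = ln 2 / 7.97 = 0.08697 h⁻¹
Accumulation ratio R = 1 / (1 − e^(−kτ)) = 1 / (1 − e^(−0.08697×9.30)) = 1 / (1 − 0.4454) = 1.803
Loading dose = maintenance dose × R = 413 × 1.803 ≈ 745 mg

745 mg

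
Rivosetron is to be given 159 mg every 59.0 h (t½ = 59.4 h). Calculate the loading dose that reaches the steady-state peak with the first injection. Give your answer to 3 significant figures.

319 mg

k = ln 2 / 59.4 = 0.01167 h⁻¹
Accumulation ratio R = 1 / (1 − e^(−kτ)) = 1 / (1 − e^(−0.01167×59.0)) = 1 / (1 − 0.5023) = 2.009
Loading dose = maintenance dose × R = 159 × 2.009 ≈ 319 mg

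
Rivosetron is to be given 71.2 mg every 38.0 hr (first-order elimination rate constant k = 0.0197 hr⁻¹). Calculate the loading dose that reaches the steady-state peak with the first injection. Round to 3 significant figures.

135 mg

Accumulation ratio R = 1 / (1 − e^(−kτ)) = 1 / (1 − e^(−0.01970×38.0)) = 1 / (1 − 0.4730) = 1.898
Loading dose = maintenance dose × R = 71.2 × 1.898 ≈ 135 mg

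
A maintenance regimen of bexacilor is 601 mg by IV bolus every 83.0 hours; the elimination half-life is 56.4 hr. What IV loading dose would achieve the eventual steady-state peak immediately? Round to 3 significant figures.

k = ln 2 / 56.4 = 0.01229 hr⁻¹
Accumulation ratio R = 1 / (1 − e^(−kτ)) = 1 / (1 − e^(−0.01229×83.0)) = 1 / (1 − 0.3606) = 1.564
Loading dose = maintenance dose × R = 601 × 1.564 ≈ 940 mg

940 mg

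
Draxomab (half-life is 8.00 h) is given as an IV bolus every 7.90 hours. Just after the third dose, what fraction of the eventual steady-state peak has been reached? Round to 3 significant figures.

0.872

k = ln 2 / 8.00 = 0.08664 h⁻¹
f_n = 1 − e^(−nkτ) = 1 − e^(−3 × 0.08664 × 7.90) = 1 − e^(−2.053) = 1 − 0.1283 ≈ 0.872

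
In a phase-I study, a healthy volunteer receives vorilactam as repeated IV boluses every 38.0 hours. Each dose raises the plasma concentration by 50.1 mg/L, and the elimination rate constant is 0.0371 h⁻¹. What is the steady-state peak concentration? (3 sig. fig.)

Fraction remaining after one interval: e^(−kτ) = e^(−0.03710 × 38.0) = 0.2442
R = 1 / (1 − 0.2442) = 1.323
Css,max = 50.1 × 1.323 ≈ 66.3 mg/L

66.3 mg/L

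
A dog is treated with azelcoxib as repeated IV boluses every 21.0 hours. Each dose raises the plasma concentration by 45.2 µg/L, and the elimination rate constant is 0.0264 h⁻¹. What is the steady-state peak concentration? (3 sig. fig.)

106 µg/L

Fraction remaining after one interval: e^(−kτ) = e^(−0.02640 × 21.0) = 0.5744
R = 1 / (1 − 0.5744) = 2.350
Css,max = 45.2 × 2.350 ≈ 106 µg/L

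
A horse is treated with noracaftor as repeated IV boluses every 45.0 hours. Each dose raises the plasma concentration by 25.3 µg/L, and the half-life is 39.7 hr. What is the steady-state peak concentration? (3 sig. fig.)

46.5 µg/L

k = ln 2 / 39.7 = 0.01746 hr⁻¹
Fraction remaining after one interval: e^(−kτ) = e^(−0.01746 × 45.0) = 0.4558
R = 1 / (1 − 0.4558) = 1.838
Css,max = 25.3 × 1.838 ≈ 46.5 µg/L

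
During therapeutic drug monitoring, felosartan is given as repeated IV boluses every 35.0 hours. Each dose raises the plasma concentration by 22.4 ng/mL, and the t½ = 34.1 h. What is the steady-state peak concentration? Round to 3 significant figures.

44.0 ng/mL

k = ln 2 / 34.1 = 0.02033 h⁻¹
Fraction remaining after one interval: e^(−kτ) = e^(−0.02033 × 35.0) = 0.4909
R = 1 / (1 − 0.4909) = 1.964
Css,max = 22.4 × 1.964 ≈ 44.0 ng/mL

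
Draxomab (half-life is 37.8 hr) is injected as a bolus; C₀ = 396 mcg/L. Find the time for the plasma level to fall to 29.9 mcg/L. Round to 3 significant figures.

141 hours

k = ln 2 / 37.8 = 0.01834 hr⁻¹
C(t) = C₀ e^(−kt)  ⇒  t = ln(C₀/C) / k
t = ln(396/29.9) / 0.01834 = 2.584 / 0.01834 ≈ 141 hours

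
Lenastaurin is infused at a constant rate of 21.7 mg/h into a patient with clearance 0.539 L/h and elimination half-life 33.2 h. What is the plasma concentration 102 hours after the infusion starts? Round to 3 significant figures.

Css = rate / CL = 21.7 / 0.539 = 40.26 mg/L
k = ln 2 / 33.2 = 0.02088 h⁻¹
C(t) = Css (1 − e^(−kt)) = 40.26 × (1 − e^(−2.130)) = 40.26 × 0.8811 ≈ 35.5 mg/L

35.5 mg/L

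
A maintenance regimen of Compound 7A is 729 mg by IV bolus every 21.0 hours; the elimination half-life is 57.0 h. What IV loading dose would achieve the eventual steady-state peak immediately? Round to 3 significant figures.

k = ln 2 / 57.0 = 0.01216 h⁻¹
Accumulation ratio R = 1 / (1 − e^(−kτ)) = 1 / (1 − e^(−0.01216×21.0)) = 1 / (1 − 0.7746) = 4.437
Loading dose = maintenance dose × R = 729 × 4.437 ≈ 3230 mg

3230 mg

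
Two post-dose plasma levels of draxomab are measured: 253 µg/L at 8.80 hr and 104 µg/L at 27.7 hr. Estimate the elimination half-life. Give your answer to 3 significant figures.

14.7 hours

k = ln(C₁/C₂) / (t₂ − t₁) = ln(253/104) / (27.7 − 8.80)
  = 0.8890 / 18.90 = 0.04704 hr⁻¹
t½ = ln 2 / k = ln 2 / 0.04704 ≈ 14.7 hours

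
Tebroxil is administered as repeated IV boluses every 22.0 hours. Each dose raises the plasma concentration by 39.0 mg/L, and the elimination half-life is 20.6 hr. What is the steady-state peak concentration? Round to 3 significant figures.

k = ln 2 / 20.6 = 0.03365 hr⁻¹
Fraction remaining after one interval: e^(−kτ) = e^(−0.03365 × 22.0) = 0.4770
R = 1 / (1 − 0.4770) = 1.912
Css,max = 39.0 × 1.912 ≈ 74.6 mg/L

74.6 mg/L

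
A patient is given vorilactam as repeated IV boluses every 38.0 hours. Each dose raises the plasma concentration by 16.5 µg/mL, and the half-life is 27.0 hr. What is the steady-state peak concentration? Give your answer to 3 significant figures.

k = ln 2 / 27.0 = 0.02567 hr⁻¹
Fraction remaining after one interval: e^(−kτ) = e^(−0.02567 × 38.0) = 0.3770
R = 1 / (1 − 0.3770) = 1.605
Css,max = 16.5 × 1.605 ≈ 26.5 µg/mL

26.5 µg/mL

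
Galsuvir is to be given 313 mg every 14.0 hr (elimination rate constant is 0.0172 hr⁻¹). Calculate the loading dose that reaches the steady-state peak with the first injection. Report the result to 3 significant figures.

1460 mg

Accumulation ratio R = 1 / (1 − e^(−kτ)) = 1 / (1 − e^(−0.01720×14.0)) = 1 / (1 − 0.7860) = 4.673
Loading dose = maintenance dose × R = 313 × 4.673 ≈ 1460 mg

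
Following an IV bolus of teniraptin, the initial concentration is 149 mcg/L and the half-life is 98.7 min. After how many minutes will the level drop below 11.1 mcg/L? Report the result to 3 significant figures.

370 minutes

k = ln 2 / 98.7 = 0.007023 min⁻¹
C(t) = C₀ e^(−kt)  ⇒  t = ln(C₀/C) / k
t = ln(149/11.1) / 0.007023 = 2.597 / 0.007023 ≈ 370 minutes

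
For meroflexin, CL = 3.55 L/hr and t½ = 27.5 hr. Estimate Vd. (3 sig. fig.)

141 L

k = ln 2 / t½ = ln 2 / 27.5 = 0.02521 hr⁻¹
V = CL / k = 3.55 / 0.02521 ≈ 141 L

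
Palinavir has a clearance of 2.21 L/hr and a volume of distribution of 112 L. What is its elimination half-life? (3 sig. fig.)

35.1 hours

k = CL / V = 2.21 / 112 = 0.01973 hr⁻¹
t½ = ln 2 / k = ln 2 / 0.01973 ≈ 35.1 hours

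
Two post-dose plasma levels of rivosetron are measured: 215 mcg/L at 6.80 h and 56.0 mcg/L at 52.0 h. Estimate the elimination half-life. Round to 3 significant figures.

k = ln(C₁/C₂) / (t₂ − t₁) = ln(215/56.0) / (52.0 − 6.80)
  = 1.345 / 45.20 = 0.02976 h⁻¹
t½ = ln 2 / k = ln 2 / 0.02976 ≈ 23.3 hours

23.3 hours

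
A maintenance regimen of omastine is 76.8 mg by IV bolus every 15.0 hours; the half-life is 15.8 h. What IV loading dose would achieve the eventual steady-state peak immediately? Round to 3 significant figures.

k = ln 2 / 15.8 = 0.04387 h⁻¹
Accumulation ratio R = 1 / (1 − e^(−kτ)) = 1 / (1 − e^(−0.04387×15.0)) = 1 / (1 − 0.5179) = 2.074
Loading dose = maintenance dose × R = 76.8 × 2.074 ≈ 159 mg

159 mg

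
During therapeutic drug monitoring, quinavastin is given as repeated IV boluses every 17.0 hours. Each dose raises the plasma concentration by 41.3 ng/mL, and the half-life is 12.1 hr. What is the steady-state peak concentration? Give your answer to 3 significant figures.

66.4 ng/mL

k = ln 2 / 12.1 = 0.05728 hr⁻¹
Fraction remaining after one interval: e^(−kτ) = e^(−0.05728 × 17.0) = 0.3776
R = 1 / (1 − 0.3776) = 1.607
Css,max = 41.3 × 1.607 ≈ 66.4 ng/mL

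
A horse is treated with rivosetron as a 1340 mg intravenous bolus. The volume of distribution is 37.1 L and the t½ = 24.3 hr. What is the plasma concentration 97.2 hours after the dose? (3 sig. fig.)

2.26 mg/L

C₀ = dose / V = 1340 / 37.1 = 36.12 mg/L
k = ln 2 / 24.3 = 0.02852 hr⁻¹
C(t) = C₀ e^(−kt) = 36.12 × e^(−0.02852 × 97.2) = 36.12 × e^(−2.773) = 36.12 × 0.06250 ≈ 2.26 mg/L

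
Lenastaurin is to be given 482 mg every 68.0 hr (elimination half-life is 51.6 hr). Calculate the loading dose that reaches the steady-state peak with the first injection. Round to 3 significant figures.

k = ln 2 / 51.6 = 0.01343 hr⁻¹
Accumulation ratio R = 1 / (1 − e^(−kτ)) = 1 / (1 − e^(−0.01343×68.0)) = 1 / (1 − 0.4011) = 1.670
Loading dose = maintenance dose × R = 482 × 1.670 ≈ 805 mg

805 mg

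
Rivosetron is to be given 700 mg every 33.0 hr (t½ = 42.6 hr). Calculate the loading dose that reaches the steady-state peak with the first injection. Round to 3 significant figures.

k = ln 2 / 42.6 = 0.01627 hr⁻¹
Accumulation ratio R = 1 / (1 − e^(−kτ)) = 1 / (1 − e^(−0.01627×33.0)) = 1 / (1 − 0.5845) = 2.407
Loading dose = maintenance dose × R = 700 × 2.407 ≈ 1680 mg

1680 mg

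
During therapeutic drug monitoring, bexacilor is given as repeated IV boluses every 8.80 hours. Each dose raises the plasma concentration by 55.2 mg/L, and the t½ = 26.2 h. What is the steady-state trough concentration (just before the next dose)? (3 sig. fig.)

k = ln 2 / 26.2 = 0.02646 h⁻¹
Fraction remaining after one interval: e^(−kτ) = e^(−0.02646 × 8.80) = 0.7923
R = 1 / (1 − 0.7923) = 4.815
Css,max = 55.2 × 4.815 = 265.8 mg/L
Css,min = Css,max × e^(−kτ) = 265.8 × 0.7923 ≈ 211 mg/L

211 mg/L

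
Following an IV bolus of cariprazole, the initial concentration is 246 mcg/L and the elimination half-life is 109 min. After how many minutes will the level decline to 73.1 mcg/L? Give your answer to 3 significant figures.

191 minutes

k = ln 2 / 109 = 0.006359 min⁻¹
C(t) = C₀ e^(−kt)  ⇒  t = ln(C₀/C) / k
t = ln(246/73.1) / 0.006359 = 1.214 / 0.006359 ≈ 191 minutes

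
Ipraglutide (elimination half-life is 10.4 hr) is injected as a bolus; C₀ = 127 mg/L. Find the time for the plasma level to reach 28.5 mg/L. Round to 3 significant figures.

22.4 hours

k = ln 2 / 10.4 = 0.06665 hr⁻¹
C(t) = C₀ e^(−kt)  ⇒  t = ln(C₀/C) / k
t = ln(127/28.5) / 0.06665 = 1.494 / 0.06665 ≈ 22.4 hours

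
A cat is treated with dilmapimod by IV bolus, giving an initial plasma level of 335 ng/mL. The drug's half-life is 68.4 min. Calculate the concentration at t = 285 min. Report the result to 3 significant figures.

k = ln 2 / 68.4 = 0.01013 min⁻¹
C(t) = C₀ e^(−kt) = 335 × e^(−0.01013 × 285) = 335 × e^(−2.888) = 335 × 0.05568 ≈ 18.7 ng/mL

18.7 ng/mL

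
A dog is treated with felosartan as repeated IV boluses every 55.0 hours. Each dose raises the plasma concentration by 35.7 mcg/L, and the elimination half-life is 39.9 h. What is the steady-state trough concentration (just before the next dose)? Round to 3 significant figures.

k = ln 2 / 39.9 = 0.01737 h⁻¹
Fraction remaining after one interval: e^(−kτ) = e^(−0.01737 × 55.0) = 0.3846
R = 1 / (1 − 0.3846) = 1.625
Css,max = 35.7 × 1.625 = 58.01 mcg/L
Css,min = Css,max × e^(−kτ) = 58.01 × 0.3846 ≈ 22.3 mcg/L

22.3 mcg/L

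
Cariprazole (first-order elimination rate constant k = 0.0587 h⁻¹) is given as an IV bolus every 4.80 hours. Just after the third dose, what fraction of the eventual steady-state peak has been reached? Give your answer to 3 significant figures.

0.571

f_n = 1 − e^(−nkτ) = 1 − e^(−3 × 0.05870 × 4.80) = 1 − e^(−0.8453) = 1 − 0.4294 ≈ 0.571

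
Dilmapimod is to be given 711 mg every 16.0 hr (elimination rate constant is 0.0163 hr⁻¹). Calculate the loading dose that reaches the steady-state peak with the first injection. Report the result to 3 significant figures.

3100 mg

Accumulation ratio R = 1 / (1 − e^(−kτ)) = 1 / (1 − e^(−0.01630×16.0)) = 1 / (1 − 0.7704) = 4.356
Loading dose = maintenance dose × R = 711 × 4.356 ≈ 3100 mg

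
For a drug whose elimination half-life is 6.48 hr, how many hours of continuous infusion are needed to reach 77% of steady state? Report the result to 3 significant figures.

k = ln 2 / 6.48 = 0.1070 hr⁻¹
f = 1 − e^(−kt)  ⇒  t = −ln(1 − f) / k
t = −ln(1 − 0.77) / 0.1070 = 1.470 / 0.1070 ≈ 13.7 hours

13.7 hours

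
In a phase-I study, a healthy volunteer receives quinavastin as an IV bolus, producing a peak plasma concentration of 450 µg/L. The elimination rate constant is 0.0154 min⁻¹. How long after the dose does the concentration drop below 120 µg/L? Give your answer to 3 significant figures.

85.8 minutes

C(t) = C₀ e^(−kt)  ⇒  t = ln(C₀/C) / k
t = ln(450/120) / 0.01540 = 1.322 / 0.01540 ≈ 85.8 minutes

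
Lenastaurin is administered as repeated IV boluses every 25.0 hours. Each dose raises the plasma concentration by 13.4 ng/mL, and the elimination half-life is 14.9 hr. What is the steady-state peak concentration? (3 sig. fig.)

19.5 ng/mL

k = ln 2 / 14.9 = 0.04652 hr⁻¹
Fraction remaining after one interval: e^(−kτ) = e^(−0.04652 × 25.0) = 0.3125
R = 1 / (1 − 0.3125) = 1.455
Css,max = 13.4 × 1.455 ≈ 19.5 ng/mL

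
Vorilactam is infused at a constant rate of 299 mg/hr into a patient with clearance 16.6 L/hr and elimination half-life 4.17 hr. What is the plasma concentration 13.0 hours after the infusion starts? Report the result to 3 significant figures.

15.9 mg/L

Css = rate / CL = 299 / 16.6 = 18.01 mg/L
k = ln 2 / 4.17 = 0.1662 hr⁻¹
C(t) = Css (1 − e^(−kt)) = 18.01 × (1 − e^(−2.161)) = 18.01 × 0.8848 ≈ 15.9 mg/L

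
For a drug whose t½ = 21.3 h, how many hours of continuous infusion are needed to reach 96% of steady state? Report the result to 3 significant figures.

98.9 hours

k = ln 2 / 21.3 = 0.03254 h⁻¹
f = 1 − e^(−kt)  ⇒  t = −ln(1 − f) / k
t = −ln(1 − 0.96) / 0.03254 = 3.219 / 0.03254 ≈ 98.9 hours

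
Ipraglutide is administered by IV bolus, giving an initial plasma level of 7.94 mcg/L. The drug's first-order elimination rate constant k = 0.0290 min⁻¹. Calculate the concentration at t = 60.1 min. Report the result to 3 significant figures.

1.39 mcg/L

C(t) = C₀ e^(−kt) = 7.94 × e^(−0.02900 × 60.1) = 7.94 × e^(−1.743) = 7.94 × 0.1750 ≈ 1.39 mcg/L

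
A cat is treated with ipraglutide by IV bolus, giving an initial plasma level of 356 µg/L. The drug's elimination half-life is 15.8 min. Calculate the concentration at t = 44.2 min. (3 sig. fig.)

51.2 µg/L

k = ln 2 / 15.8 = 0.04387 min⁻¹
C(t) = C₀ e^(−kt) = 356 × e^(−0.04387 × 44.2) = 356 × e^(−1.939) = 356 × 0.1438 ≈ 51.2 µg/L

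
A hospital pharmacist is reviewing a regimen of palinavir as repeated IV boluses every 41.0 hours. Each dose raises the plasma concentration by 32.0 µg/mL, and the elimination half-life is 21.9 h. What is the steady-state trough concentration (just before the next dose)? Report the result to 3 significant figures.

k = ln 2 / 21.9 = 0.03165 h⁻¹
Fraction remaining after one interval: e^(−kτ) = e^(−0.03165 × 41.0) = 0.2732
R = 1 / (1 − 0.2732) = 1.376
Css,max = 32.0 × 1.376 = 44.03 µg/mL
Css,min = Css,max × e^(−kτ) = 44.03 × 0.2732 ≈ 12.0 µg/mL

12.0 µg/mL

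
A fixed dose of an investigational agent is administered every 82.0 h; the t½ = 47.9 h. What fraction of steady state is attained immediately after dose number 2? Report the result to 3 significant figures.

k = ln 2 / 47.9 = 0.01447 h⁻¹
f_n = 1 − e^(−nkτ) = 1 − e^(−2 × 0.01447 × 82.0) = 1 − e^(−2.373) = 1 − 0.09318 ≈ 0.907

0.907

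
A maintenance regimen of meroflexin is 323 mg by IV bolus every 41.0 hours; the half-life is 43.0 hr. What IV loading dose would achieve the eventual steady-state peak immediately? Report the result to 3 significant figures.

668 mg

k = ln 2 / 43.0 = 0.01612 hr⁻¹
Accumulation ratio R = 1 / (1 − e^(−kτ)) = 1 / (1 − e^(−0.01612×41.0)) = 1 / (1 − 0.5164) = 2.068
Loading dose = maintenance dose × R = 323 × 2.068 ≈ 668 mg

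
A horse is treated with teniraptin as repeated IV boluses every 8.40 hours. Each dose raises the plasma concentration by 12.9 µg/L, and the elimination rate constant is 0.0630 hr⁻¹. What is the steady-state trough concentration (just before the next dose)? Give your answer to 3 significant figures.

Fraction remaining after one interval: e^(−kτ) = e^(−0.06300 × 8.40) = 0.5891
R = 1 / (1 − 0.5891) = 2.434
Css,max = 12.9 × 2.434 = 31.39 µg/L
Css,min = Css,max × e^(−kτ) = 31.39 × 0.5891 ≈ 18.5 µg/L

18.5 µg/L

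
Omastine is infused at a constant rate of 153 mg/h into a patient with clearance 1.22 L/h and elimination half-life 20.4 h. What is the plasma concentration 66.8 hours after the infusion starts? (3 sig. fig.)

112 µg/mL

Css = rate / CL = 153 / 1.22 = 125.4 µg/mL
k = ln 2 / 20.4 = 0.03398 h⁻¹
C(t) = Css (1 − e^(−kt)) = 125.4 × (1 − e^(−2.270)) = 125.4 × 0.8967 ≈ 112 µg/mL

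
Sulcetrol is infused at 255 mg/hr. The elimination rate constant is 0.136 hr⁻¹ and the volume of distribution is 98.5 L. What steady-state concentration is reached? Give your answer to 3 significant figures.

CL = k · V = 0.136 × 98.5 = 13.40 L/hr
Css = rate / CL = 255 / 13.40 ≈ 19.0 µg/mL

19.0 µg/mL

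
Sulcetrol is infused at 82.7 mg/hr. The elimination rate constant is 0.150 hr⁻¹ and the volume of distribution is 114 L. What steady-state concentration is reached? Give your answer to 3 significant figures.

4.84 mg/L

CL = k · V = 0.150 × 114 = 17.10 L/hr
Css = rate / CL = 82.7 / 17.10 ≈ 4.84 mg/L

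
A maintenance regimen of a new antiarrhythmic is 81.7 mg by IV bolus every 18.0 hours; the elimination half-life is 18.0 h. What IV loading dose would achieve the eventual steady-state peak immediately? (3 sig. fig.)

163 mg

k = ln 2 / 18.0 = 0.03851 h⁻¹
Accumulation ratio R = 1 / (1 − e^(−kτ)) = 1 / (1 − e^(−0.03851×18.0)) = 1 / (1 − 0.5000) = 2.000
Loading dose = maintenance dose × R = 81.7 × 2.000 ≈ 163 mg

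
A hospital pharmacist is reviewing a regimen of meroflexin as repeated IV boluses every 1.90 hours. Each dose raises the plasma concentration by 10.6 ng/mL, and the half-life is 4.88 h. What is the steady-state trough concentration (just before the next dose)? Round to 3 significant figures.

34.2 ng/mL

k = ln 2 / 4.88 = 0.1420 h⁻¹
Fraction remaining after one interval: e^(−kτ) = e^(−0.1420 × 1.90) = 0.7635
R = 1 / (1 − 0.7635) = 4.228
Css,max = 10.6 × 4.228 = 44.82 ng/mL
Css,min = Css,max × e^(−kτ) = 44.82 × 0.7635 ≈ 34.2 ng/mL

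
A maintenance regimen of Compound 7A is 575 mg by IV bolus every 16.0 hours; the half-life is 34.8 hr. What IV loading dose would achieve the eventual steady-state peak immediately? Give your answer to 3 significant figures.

k = ln 2 / 34.8 = 0.01992 hr⁻¹
Accumulation ratio R = 1 / (1 − e^(−kτ)) = 1 / (1 − e^(−0.01992×16.0)) = 1 / (1 − 0.7271) = 3.664
Loading dose = maintenance dose × R = 575 × 3.664 ≈ 2110 mg

2110 mg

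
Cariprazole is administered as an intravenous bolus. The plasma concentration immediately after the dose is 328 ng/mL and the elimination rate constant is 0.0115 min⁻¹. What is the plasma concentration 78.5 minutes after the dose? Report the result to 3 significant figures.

133 ng/mL

C(t) = C₀ e^(−kt) = 328 × e^(−0.01150 × 78.5) = 328 × e^(−0.9027) = 328 × 0.4055 ≈ 133 ng/mL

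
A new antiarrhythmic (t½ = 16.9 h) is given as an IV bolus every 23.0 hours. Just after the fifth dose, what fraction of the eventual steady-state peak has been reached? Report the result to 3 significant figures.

k = ln 2 / 16.9 = 0.04101 h⁻¹
f_n = 1 − e^(−nkτ) = 1 − e^(−5 × 0.04101 × 23.0) = 1 − e^(−4.717) = 1 − 0.008945 ≈ 0.991

0.991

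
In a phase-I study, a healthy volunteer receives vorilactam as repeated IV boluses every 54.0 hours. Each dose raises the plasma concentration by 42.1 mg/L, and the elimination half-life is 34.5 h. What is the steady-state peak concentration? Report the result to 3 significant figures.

k = ln 2 / 34.5 = 0.02009 h⁻¹
Fraction remaining after one interval: e^(−kτ) = e^(−0.02009 × 54.0) = 0.3379
R = 1 / (1 − 0.3379) = 1.510
Css,max = 42.1 × 1.510 ≈ 63.6 mg/L

63.6 mg/L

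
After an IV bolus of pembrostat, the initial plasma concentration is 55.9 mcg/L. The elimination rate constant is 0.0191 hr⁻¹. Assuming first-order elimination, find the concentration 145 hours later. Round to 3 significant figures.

3.50 mcg/L

C(t) = C₀ e^(−kt) = 55.9 × e^(−0.01910 × 145) = 55.9 × e^(−2.769) = 55.9 × 0.06269 ≈ 3.50 mcg/L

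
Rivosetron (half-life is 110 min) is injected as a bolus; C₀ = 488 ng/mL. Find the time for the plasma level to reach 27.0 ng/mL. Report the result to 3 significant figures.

k = ln 2 / 110 = 0.006301 min⁻¹
C(t) = C₀ e^(−kt)  ⇒  t = ln(C₀/C) / k
t = ln(488/27.0) / 0.006301 = 2.894 / 0.006301 ≈ 459 minutes

459 minutes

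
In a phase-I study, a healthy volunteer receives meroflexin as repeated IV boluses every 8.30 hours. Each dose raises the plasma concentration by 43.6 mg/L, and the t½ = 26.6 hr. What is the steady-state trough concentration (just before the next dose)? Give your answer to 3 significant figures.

k = ln 2 / 26.6 = 0.02606 hr⁻¹
Fraction remaining after one interval: e^(−kτ) = e^(−0.02606 × 8.30) = 0.8055
R = 1 / (1 − 0.8055) = 5.142
Css,max = 43.6 × 5.142 = 224.2 mg/L
Css,min = Css,max × e^(−kτ) = 224.2 × 0.8055 ≈ 181 mg/L

181 mg/L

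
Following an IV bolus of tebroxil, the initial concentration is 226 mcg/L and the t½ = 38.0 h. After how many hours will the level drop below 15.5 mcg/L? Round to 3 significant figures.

147 hours

k = ln 2 / 38.0 = 0.01824 h⁻¹
C(t) = C₀ e^(−kt)  ⇒  t = ln(C₀/C) / k
t = ln(226/15.5) / 0.01824 = 2.680 / 0.01824 ≈ 147 hours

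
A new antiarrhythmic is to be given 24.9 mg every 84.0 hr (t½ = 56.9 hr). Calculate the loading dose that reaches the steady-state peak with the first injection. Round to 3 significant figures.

38.9 mg

k = ln 2 / 56.9 = 0.01218 hr⁻¹
Accumulation ratio R = 1 / (1 − e^(−kτ)) = 1 / (1 − e^(−0.01218×84.0)) = 1 / (1 − 0.3594) = 1.561
Loading dose = maintenance dose × R = 24.9 × 1.561 ≈ 38.9 mg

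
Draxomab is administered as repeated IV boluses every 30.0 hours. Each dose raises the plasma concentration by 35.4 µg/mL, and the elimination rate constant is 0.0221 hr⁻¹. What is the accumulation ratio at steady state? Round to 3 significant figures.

2.06

Fraction remaining after one interval: e^(−kτ) = e^(−0.02210 × 30.0) = 0.5153
R = 1 / (1 − 0.5153) = 1 / 0.4847 ≈ 2.06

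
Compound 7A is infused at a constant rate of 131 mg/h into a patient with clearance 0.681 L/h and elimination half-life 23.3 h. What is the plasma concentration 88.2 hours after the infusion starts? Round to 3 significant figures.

178 mg/L

Css = rate / CL = 131 / 0.681 = 192.4 mg/L
k = ln 2 / 23.3 = 0.02975 h⁻¹
C(t) = Css (1 − e^(−kt)) = 192.4 × (1 − e^(−2.624)) = 192.4 × 0.9275 ≈ 178 mg/L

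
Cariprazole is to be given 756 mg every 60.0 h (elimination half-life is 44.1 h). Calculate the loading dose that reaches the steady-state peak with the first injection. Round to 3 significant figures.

1240 mg

k = ln 2 / 44.1 = 0.01572 h⁻¹
Accumulation ratio R = 1 / (1 − e^(−kτ)) = 1 / (1 − e^(−0.01572×60.0)) = 1 / (1 − 0.3894) = 1.638
Loading dose = maintenance dose × R = 756 × 1.638 ≈ 1240 mg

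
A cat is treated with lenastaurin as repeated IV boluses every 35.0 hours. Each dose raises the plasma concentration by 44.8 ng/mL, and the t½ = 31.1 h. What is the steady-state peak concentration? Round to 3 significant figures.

k = ln 2 / 31.1 = 0.02229 h⁻¹
Fraction remaining after one interval: e^(−kτ) = e^(−0.02229 × 35.0) = 0.4584
R = 1 / (1 − 0.4584) = 1.846
Css,max = 44.8 × 1.846 ≈ 82.7 ng/mL

82.7 ng/mL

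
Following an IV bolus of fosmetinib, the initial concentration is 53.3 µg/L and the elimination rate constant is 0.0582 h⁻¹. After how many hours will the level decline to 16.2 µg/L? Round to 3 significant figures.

C(t) = C₀ e^(−kt)  ⇒  t = ln(C₀/C) / k
t = ln(53.3/16.2) / 0.05820 = 1.191 / 0.05820 ≈ 20.5 hours

20.5 hours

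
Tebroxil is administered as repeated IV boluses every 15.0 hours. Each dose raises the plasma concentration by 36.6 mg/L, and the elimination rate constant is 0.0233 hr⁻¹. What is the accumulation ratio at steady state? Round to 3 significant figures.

Fraction remaining after one interval: e^(−kτ) = e^(−0.02330 × 15.0) = 0.7050
R = 1 / (1 − 0.7050) = 1 / 0.2950 ≈ 3.39

3.39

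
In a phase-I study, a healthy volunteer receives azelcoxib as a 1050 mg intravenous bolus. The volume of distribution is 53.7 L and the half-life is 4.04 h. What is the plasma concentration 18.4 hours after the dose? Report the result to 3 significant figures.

C₀ = dose / V = 1050 / 53.7 = 19.55 µg/mL
k = ln 2 / 4.04 = 0.1716 h⁻¹
C(t) = C₀ e^(−kt) = 19.55 × e^(−0.1716 × 18.4) = 19.55 × e^(−3.157) = 19.55 × 0.04256 ≈ 0.832 µg/mL

0.832 µg/mL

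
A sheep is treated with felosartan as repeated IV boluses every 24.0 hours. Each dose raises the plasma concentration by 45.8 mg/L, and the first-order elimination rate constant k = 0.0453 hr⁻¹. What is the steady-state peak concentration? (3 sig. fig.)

69.1 mg/L

Fraction remaining after one interval: e^(−kτ) = e^(−0.04530 × 24.0) = 0.3372
R = 1 / (1 − 0.3372) = 1.509
Css,max = 45.8 × 1.509 ≈ 69.1 mg/L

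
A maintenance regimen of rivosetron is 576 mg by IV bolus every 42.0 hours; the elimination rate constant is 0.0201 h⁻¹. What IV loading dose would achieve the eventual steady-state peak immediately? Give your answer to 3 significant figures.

Accumulation ratio R = 1 / (1 − e^(−kτ)) = 1 / (1 − e^(−0.02010×42.0)) = 1 / (1 − 0.4299) = 1.754
Loading dose = maintenance dose × R = 576 × 1.754 ≈ 1010 mg

1010 mg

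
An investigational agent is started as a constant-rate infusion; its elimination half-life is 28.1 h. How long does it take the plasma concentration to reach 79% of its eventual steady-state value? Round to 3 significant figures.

k = ln 2 / 28.1 = 0.02467 h⁻¹
f = 1 − e^(−kt)  ⇒  t = −ln(1 − f) / k
t = −ln(1 − 0.79) / 0.02467 = 1.561 / 0.02467 ≈ 63.3 hours

63.3 hours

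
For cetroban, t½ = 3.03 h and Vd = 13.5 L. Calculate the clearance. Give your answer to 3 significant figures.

3.09 L/h

k = ln 2 / t½ = ln 2 / 3.03 = 0.2288 h⁻¹
CL = k · V = 0.2288 × 13.5 ≈ 3.09 L/h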